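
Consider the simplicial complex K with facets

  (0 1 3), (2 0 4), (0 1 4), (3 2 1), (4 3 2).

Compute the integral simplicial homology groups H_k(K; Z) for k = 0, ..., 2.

Fix the vertex order 0 < 1 < 2 < 3 < 4 and write every simplex with vertices in increasing order. Then dim K = 2 and the simplices of K are:

  0-simplices (5): [0], [1], [2], [3], [4]
  1-simplices (10): [0,1], [0,2], [0,3], [0,4], [1,2], [1,3], [1,4], [2,3], [2,4], [3,4]
  2-simplices (5): [0,1,3], [0,1,4], [0,2,4], [1,2,3], [2,3,4]

Hence C_0 ≅ Z^5, C_1 ≅ Z^10, C_2 ≅ Z^5.

Boundary ∂_1: C_1 → C_0 maps an edge to its endpoints' difference, ∂[p,q] = q − p.
The 5×10 boundary matrix has rank 4 and Smith normal form diag(1,1,1,1).

∂_2: C_2 → C_1 sends each 2-simplex [p,q,r] to [q,r] − [p,r] + [p,q]. For instance
  ∂[2,3,4] = [3,4] − [2,4] + [2,3],
  ∂[0,2,4] = [2,4] − [0,4] + [0,2].
The resulting 10×5 matrix has rank 5, and its Smith normal form has invariant factors (1,1,1,1,1).

Reading off H_k = ker ∂_k / im ∂_{k+1}:

  H_0: rank C_0 − rank ∂_1 = 5 − 4 = 1, and the invariant factors of ∂_1 are all 1, so H_0 ≅ Z.
  H_1: rank ker ∂_1 − rank ∂_2 = (10 − 4) − 5 = 1, and the invariant factors of ∂_2 are all 1, so H_1 ≅ Z.
  H_2: rank ker ∂_2 − rank ∂_3 = (5 − 5) − 0 = 0, and there is no ∂_3, so H_2 ≅ 0.

As a check, the Euler characteristic is 5 − 10 + 5 = 0, which agrees with 1 − 1 + 0 = 0.

H_0 ≅ Z,  H_1 ≅ Z,  H_2 = 0.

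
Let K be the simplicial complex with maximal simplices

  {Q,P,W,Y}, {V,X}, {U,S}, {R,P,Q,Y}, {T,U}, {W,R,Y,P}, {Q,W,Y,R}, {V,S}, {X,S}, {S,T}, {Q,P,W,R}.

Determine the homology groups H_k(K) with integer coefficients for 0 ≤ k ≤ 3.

H_0 ≅ Z^2,  H_1 ≅ Z^2,  H_2 = 0,  H_3 ≅ Z.

We work with the vertex ordering P < Q < R < S < T < U < V < W < X < Y. The simplices of K, each written with vertices in increasing order, are:

  0-simplices (10): P, Q, R, S, T, U, V, W, X, Y
  1-simplices (16): PQ, PR, PW, PY, QR, QW, QY, RW, RY, ST, SU, SV, SX, TU, VX, WY
  2-simplices (10): PQR, PQW, PQY, PRW, PRY, PWY, QRW, QRY, QWY, RWY
  3-simplices (5): PQRW, PQRY, PQWY, PRWY, QRWY

so the chain groups are C_0 ≅ Z^10, C_1 ≅ Z^16, C_2 ≅ Z^10, C_3 ≅ Z^5.

∂_1: C_1 → C_0 is given by ∂[p,q] = [q] − [p].
The 10×16 boundary matrix has rank 8 and Smith normal form diag(1,1,1,1,1,1,1,1).

∂_2: C_2 → C_1 maps a triangle to the signed sum of its edges. For instance
  ∂PWY = WY − PY + PW,
  ∂QWY = WY − QY + QW.
As a 16×10 matrix over Z this has rank 6, with invariant factors (1,1,1,1,1,1).

Boundary ∂_3: C_3 → C_2 sends each 3-simplex σ to the alternating sum Σ_i (−1)^i (σ with its i-th vertex removed). For instance
  ∂PQRW = QRW − PRW + PQW − PQR,
  ∂PRWY = RWY − PWY + PRY − PRW.
This gives a 10×5 integer matrix of rank 4; reducing to Smith normal form yields diagonal entries (1,1,1,1).

Now H_k = ker ∂_k / im ∂_{k+1}, so:

  H_0: rank C_0 − rank ∂_1 = 10 − 8 = 2, and the invariant factors of ∂_1 are all 1, so H_0 = Z^2.
  H_1: rank ker ∂_1 − rank ∂_2 = (16 − 8) − 6 = 2, and the invariant factors of ∂_2 are all 1, so H_1 = Z^2.
  H_2: rank ker ∂_2 − rank ∂_3 = (10 − 6) − 4 = 0, and the invariant factors of ∂_3 are all 1, so H_2 = 0.
  H_3: rank ker ∂_3 − rank ∂_4 = (5 − 4) − 0 = 1, and there is no ∂_4, so H_3 = Z.

(K is a triangulation of the disjoint union of a wedge of 2 circles and the 3-sphere S^3.)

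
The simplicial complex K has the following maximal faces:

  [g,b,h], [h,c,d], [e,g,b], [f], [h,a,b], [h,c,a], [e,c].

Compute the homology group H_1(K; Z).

Fix the vertex order a < b < c < d < e < f < g < h and write every simplex with vertices in increasing order. Then dim K = 2 and the simplices of K are:

  0-simplices (8): a, b, c, d, e, f, g, h
  1-simplices (12): ab, ac, ah, be, bg, bh, cd, ce, ch, dh, eg, gh
  2-simplices (5): abh, ach, beg, bgh, cdh

giving chain groups C_0 ≅ Z^8, C_1 ≅ Z^12, C_2 ≅ Z^5.

The boundary map ∂_1: C_1 → C_0 maps an edge to its endpoints' difference, ∂[p,q] = q − p. For instance
  ∂gh = h − g.
As a 8×12 matrix over Z this has rank 6, with invariant factors (1,1,1,1,1,1).

Boundary ∂_2: C_2 → C_1 maps a triangle to the signed sum of its edges. For instance
  ∂ach = ch − ah + ac,
  ∂beg = eg − bg + be.
The resulting 12×5 matrix has rank 5, and its Smith normal form has invariant factors (1,1,1,1,1).

From H_k ≅ ker(∂_k) / im(∂_{k+1}) we obtain:

  H_1: rank ker ∂_1 − rank ∂_2 = (12 − 6) − 5 = 1, and the invariant factors of ∂_2 are all 1, so H_1 = Z.

H_1 ≅ Z.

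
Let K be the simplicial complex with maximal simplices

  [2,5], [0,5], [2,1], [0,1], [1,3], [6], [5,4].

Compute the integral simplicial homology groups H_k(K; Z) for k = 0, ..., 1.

H_0 ≅ Z^2,  H_1 ≅ Z.

Order the vertices as 0 < 1 < 2 < 3 < 4 < 5 < 6. Listing each simplex with vertices in this order, K has dimension 1 with simplices:

  0-simplices (7): [0], [1], [2], [3], [4], [5], [6]
  1-simplices (6): [0,1], [0,5], [1,2], [1,3], [2,5], [4,5]

so the chain groups are C_0 ≅ Z^7, C_1 ≅ Z^6.

∂_1: C_1 → C_0 maps an edge to its endpoints' difference, ∂[p,q] = q − p. For instance
  ∂[2,5] = [5] − [2].
This gives a 7×6 integer matrix of rank 5; reducing to Smith normal form yields diagonal entries (1,1,1,1,1).

Now H_k = ker ∂_k / im ∂_{k+1}, so:

  H_0: rank C_0 − rank ∂_1 = 7 − 5 = 2, and the invariant factors of ∂_1 are all 1, so H_0 ≅ Z^2.
  H_1: rank ker ∂_1 − rank ∂_2 = (6 − 5) − 0 = 1, and there is no ∂_2, so H_1 ≅ Z.

As a check, the Euler characteristic is 7 − 6 = 1, which agrees with 2 − 1 = 1.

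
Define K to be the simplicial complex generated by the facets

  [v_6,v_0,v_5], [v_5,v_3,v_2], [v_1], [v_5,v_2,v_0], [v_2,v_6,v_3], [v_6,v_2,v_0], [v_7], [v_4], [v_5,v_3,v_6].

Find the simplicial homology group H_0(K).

Fix the vertex order v_0 < v_1 < v_2 < v_3 < v_4 < v_5 < v_6 < v_7 and write every simplex with vertices in increasing order. Then dim K = 2 and the simplices of K are:

  0-simplices (8): [v_0], [v_1], [v_2], [v_3], [v_4], [v_5], [v_6], [v_7]
  1-simplices (9): [v_0,v_2], [v_0,v_5], [v_0,v_6], [v_2,v_3], [v_2,v_5], [v_2,v_6], [v_3,v_5], [v_3,v_6], [v_5,v_6]
  2-simplices (6): [v_0,v_2,v_5], [v_0,v_2,v_6], [v_0,v_5,v_6], [v_2,v_3,v_5], [v_2,v_3,v_6], [v_3,v_5,v_6]

so the chain groups are C_0 ≅ Z^8, C_1 ≅ Z^9, C_2 ≅ Z^6.

The boundary map ∂_1: C_1 → C_0 maps an edge to its endpoints' difference, ∂[p,q] = q − p.
The 8×9 boundary matrix has rank 4 and Smith normal form diag(1,1,1,1).

The boundary map ∂_2: C_2 → C_1 acts by ∂[p,q,r] = [q,r] − [p,r] + [p,q]. For instance
  ∂[v_0,v_5,v_6] = [v_5,v_6] − [v_0,v_6] + [v_0,v_5],
  ∂[v_2,v_3,v_6] = [v_3,v_6] − [v_2,v_6] + [v_2,v_3].
The 9×6 boundary matrix has rank 5 and Smith normal form diag(1,1,1,1,1).

Computing H_k = (kernel of ∂_k) / (image of ∂_{k+1}):

  H_0: rank C_0 − rank ∂_1 = 8 − 4 = 4, and the invariant factors of ∂_1 are all 1, so H_0 = Z^4.

(K is a triangulation of the disjoint union of the 2-sphere S^2 and a set of 3 points.)

H_0 ≅ Z^4.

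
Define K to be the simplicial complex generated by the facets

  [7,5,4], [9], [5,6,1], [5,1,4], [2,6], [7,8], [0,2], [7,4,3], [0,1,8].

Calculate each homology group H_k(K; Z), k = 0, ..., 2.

H_0 = Z^2,  H_1 = Z^2,  H_2 = 0.

Order the vertices as 0 < 1 < 2 < 3 < 4 < 5 < 6 < 7 < 8 < 9. Listing each simplex with vertices in this order, K has dimension 2 with simplices:

  0-simplices (10): [0], [1], [2], [3], [4], [5], [6], [7], [8], [9]
  1-simplices (15): [0,1], [0,2], [0,8], [1,4], [1,5], [1,6], [1,8], [2,6], [3,4], [3,7], [4,5], [4,7], [5,6], [5,7], [7,8]
  2-simplices (5): [0,1,8], [1,4,5], [1,5,6], [3,4,7], [4,5,7]

Hence C_0 ≅ Z^10, C_1 ≅ Z^15, C_2 ≅ Z^5.

∂_1: C_1 → C_0 maps an edge to its endpoints' difference, ∂[p,q] = q − p.
The 10×15 boundary matrix has rank 8 and Smith normal form diag(1,1,1,1,1,1,1,1).

Boundary ∂_2: C_2 → C_1 maps a triangle to the signed sum of its edges. For instance
  ∂[0,1,8] = [1,8] − [0,8] + [0,1],
  ∂[3,4,7] = [4,7] − [3,7] + [3,4].
This gives a 15×5 integer matrix of rank 5; reducing to Smith normal form yields diagonal entries (1,1,1,1,1).

Now H_k = ker ∂_k / im ∂_{k+1}, so:

  H_0: rank C_0 − rank ∂_1 = 10 − 8 = 2, and the invariant factors of ∂_1 are all 1, so H_0 = Z^2.
  H_1: rank ker ∂_1 − rank ∂_2 = (15 − 8) − 5 = 2, and the invariant factors of ∂_2 are all 1, so H_1 = Z^2.
  H_2: rank ker ∂_2 − rank ∂_3 = (5 − 5) − 0 = 0, and there is no ∂_3, so H_2 = 0.

As a check, the Euler characteristic is 10 − 15 + 5 = 0, which agrees with 2 − 2 + 0 = 0.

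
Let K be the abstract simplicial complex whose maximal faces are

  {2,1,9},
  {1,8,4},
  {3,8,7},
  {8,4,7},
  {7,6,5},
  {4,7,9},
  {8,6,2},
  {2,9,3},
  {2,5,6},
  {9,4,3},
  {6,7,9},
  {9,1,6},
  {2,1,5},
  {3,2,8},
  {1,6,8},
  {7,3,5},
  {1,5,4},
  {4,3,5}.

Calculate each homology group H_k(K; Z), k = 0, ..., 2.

H_0 = Z,  H_1 = Z ⊕ Z/2,  H_2 = 0.

Take the total order 1 < 2 < 3 < 4 < 5 < 6 < 7 < 8 < 9 on the vertex set. Then K (dimension 2) consists of the simplices:

  0-simplices (9): [1], [2], [3], [4], [5], [6], [7], [8], [9]
  1-simplices (27): (27 of them)
  2-simplices (18): [1,2,5], [1,2,9], [1,4,5], [1,4,8], [1,6,8], [1,6,9], [2,3,8], [2,3,9], [2,5,6], [2,6,8], [3,4,5], [3,4,9], [3,5,7], [3,7,8], [4,7,8], [4,7,9], [5,6,7], [6,7,9]

so the chain groups are C_0 ≅ Z^9, C_1 ≅ Z^27, C_2 ≅ Z^18.

∂_1: C_1 → C_0 is given by ∂[p,q] = [q] − [p]. For instance
  ∂[1,6] = [6] − [1].
The resulting 9×27 matrix has rank 8, and its Smith normal form has invariant factors (1,1,1,1,1,1,1,1).

Boundary ∂_2: C_2 → C_1 acts by ∂[p,q,r] = [q,r] − [p,r] + [p,q]. For instance
  ∂[6,7,9] = [7,9] − [6,9] + [6,7],
  ∂[2,5,6] = [5,6] − [2,6] + [2,5].
This gives a 27×18 integer matrix of rank 18; reducing to Smith normal form yields diagonal entries (1,1,1,1,1,1,1,1,1,1,1,1,1,1,1,1,1,2).

From H_k ≅ ker(∂_k) / im(∂_{k+1}) we obtain:

  H_0: rank C_0 − rank ∂_1 = 9 − 8 = 1, and the invariant factors of ∂_1 are all 1, so H_0 ≅ Z.
  H_1: rank ker ∂_1 − rank ∂_2 = (27 − 8) − 18 = 1, and ∂_2 has invariant factor 2 > 1, so H_1 ≅ Z ⊕ Z/2.
  H_2: rank ker ∂_2 − rank ∂_3 = (18 − 18) − 0 = 0, and there is no ∂_3, so H_2 ≅ 0.

As a check, the Euler characteristic is 9 − 27 + 18 = 0, which agrees with 1 − 1 + 0 = 0.
(K is a triangulation of the Klein bottle.)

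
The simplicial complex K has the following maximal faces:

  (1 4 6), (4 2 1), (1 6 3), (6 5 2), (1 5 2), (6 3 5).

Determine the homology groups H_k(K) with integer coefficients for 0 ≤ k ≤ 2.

Take the total order 1 < 2 < 3 < 4 < 5 < 6 on the vertex set. Then K (dimension 2) consists of the simplices:

  0-simplices (6): [1], [2], [3], [4], [5], [6]
  1-simplices (12): [1,2], [1,3], [1,4], [1,5], [1,6], [2,4], [2,5], [2,6], [3,5], [3,6], [4,6], [5,6]
  2-simplices (6): [1,2,4], [1,2,5], [1,3,6], [1,4,6], [2,5,6], [3,5,6]

giving chain groups C_0 ≅ Z^6, C_1 ≅ Z^12, C_2 ≅ Z^6.

Boundary ∂_1: C_1 → C_0 is given by ∂[p,q] = [q] − [p]. For instance
  ∂[3,6] = [6] − [3].
As a 6×12 matrix over Z this has rank 5, with invariant factors (1,1,1,1,1).

Boundary ∂_2: C_2 → C_1 sends each 2-simplex [p,q,r] to [q,r] − [p,r] + [p,q]. For instance
  ∂[1,2,4] = [2,4] − [1,4] + [1,2],
  ∂[1,3,6] = [3,6] − [1,6] + [1,3].
This gives a 12×6 integer matrix of rank 6; reducing to Smith normal form yields diagonal entries (1,1,1,1,1,1).

From H_k ≅ ker(∂_k) / im(∂_{k+1}) we obtain:

  H_0: rank C_0 − rank ∂_1 = 6 − 5 = 1, and the invariant factors of ∂_1 are all 1, so H_0 ≅ Z.
  H_1: rank ker ∂_1 − rank ∂_2 = (12 − 5) − 6 = 1, and the invariant factors of ∂_2 are all 1, so H_1 ≅ Z.
  H_2: rank ker ∂_2 − rank ∂_3 = (6 − 6) − 0 = 0, and there is no ∂_3, so H_2 ≅ 0.

(K is a triangulation of the cylinder S^1 x I.)

H_0 ≅ Z,  H_1 ≅ Z,  H_2 = 0.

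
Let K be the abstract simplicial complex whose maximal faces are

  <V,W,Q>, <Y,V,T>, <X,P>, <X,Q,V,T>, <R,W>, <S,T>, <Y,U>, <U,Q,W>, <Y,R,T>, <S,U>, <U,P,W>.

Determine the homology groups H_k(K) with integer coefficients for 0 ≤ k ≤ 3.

H_0 ≅ Z,  H_1 ≅ Z^4,  H_2 = 0,  H_3 = 0.

Fix the vertex order P < Q < R < S < T < U < V < W < X < Y and write every simplex with vertices in increasing order. Then dim K = 3 and the simplices of K are:

  0-simplices (10): P, Q, R, S, T, U, V, W, X, Y
  1-simplices (21): PU, PW, PX, QT, QU, QV, QW, QX, RT, RW, RY, ST, SU, TV, TX, TY, UW, UY, VW, VX, VY
  2-simplices (9): PUW, QTV, QTX, QUW, QVW, QVX, RTY, TVX, TVY
  3-simplices (1): QTVX

giving chain groups C_0 ≅ Z^10, C_1 ≅ Z^21, C_2 ≅ Z^9, C_3 ≅ Z^1.

The boundary map ∂_1: C_1 → C_0 maps an edge to its endpoints' difference, ∂[p,q] = q − p.
This gives a 10×21 integer matrix of rank 9; reducing to Smith normal form yields diagonal entries (1,1,1,1,1,1,1,1,1).

The boundary map ∂_2: C_2 → C_1 maps a triangle to the signed sum of its edges. For instance
  ∂RTY = TY − RY + RT,
  ∂QUW = UW − QW + QU.
As a 21×9 matrix over Z this has rank 8, with invariant factors (1,1,1,1,1,1,1,1).

Boundary ∂_3: C_3 → C_2 sends each 3-simplex σ to the alternating sum Σ_i (−1)^i (σ with its i-th vertex removed). For instance
  ∂QTVX = TVX − QVX + QTX − QTV.
This gives a 9×1 integer matrix of rank 1; reducing to Smith normal form yields diagonal entries (1).

Computing H_k = (kernel of ∂_k) / (image of ∂_{k+1}):

  H_0: rank C_0 − rank ∂_1 = 10 − 9 = 1, and the invariant factors of ∂_1 are all 1, so H_0 ≅ Z.
  H_1: rank ker ∂_1 − rank ∂_2 = (21 − 9) − 8 = 4, and the invariant factors of ∂_2 are all 1, so H_1 ≅ Z^4.
  H_2: rank ker ∂_2 − rank ∂_3 = (9 − 8) − 1 = 0, and the invariant factors of ∂_3 are all 1, so H_2 ≅ 0.
  H_3: rank ker ∂_3 − rank ∂_4 = (1 − 1) − 0 = 0, and there is no ∂_4, so H_3 ≅ 0.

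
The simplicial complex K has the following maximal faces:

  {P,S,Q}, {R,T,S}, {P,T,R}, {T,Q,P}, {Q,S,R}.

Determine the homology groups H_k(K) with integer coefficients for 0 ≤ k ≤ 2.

Order the vertices as P < Q < R < S < T. Listing each simplex with vertices in this order, K has dimension 2 with simplices:

  0-simplices (5): P, Q, R, S, T
  1-simplices (10): PQ, PR, PS, PT, QR, QS, QT, RS, RT, ST
  2-simplices (5): PQS, PQT, PRT, QRS, RST

Hence C_0 ≅ Z^5, C_1 ≅ Z^10, C_2 ≅ Z^5.

∂_1: C_1 → C_0 sends each edge [p,q] (with p < q) to q − p.
This gives a 5×10 integer matrix of rank 4; reducing to Smith normal form yields diagonal entries (1,1,1,1).

The boundary map ∂_2: C_2 → C_1 sends each 2-simplex [p,q,r] to [q,r] − [p,r] + [p,q]. For instance
  ∂PRT = RT − PT + PR,
  ∂RST = ST − RT + RS.
This gives a 10×5 integer matrix of rank 5; reducing to Smith normal form yields diagonal entries (1,1,1,1,1).

From H_k ≅ ker(∂_k) / im(∂_{k+1}) we obtain:

  H_0: rank C_0 − rank ∂_1 = 5 − 4 = 1, and the invariant factors of ∂_1 are all 1, so H_0 ≅ Z.
  H_1: rank ker ∂_1 − rank ∂_2 = (10 − 4) − 5 = 1, and the invariant factors of ∂_2 are all 1, so H_1 ≅ Z.
  H_2: rank ker ∂_2 − rank ∂_3 = (5 − 5) − 0 = 0, and there is no ∂_3, so H_2 ≅ 0.

H_0 = Z,  H_1 = Z,  H_2 = 0.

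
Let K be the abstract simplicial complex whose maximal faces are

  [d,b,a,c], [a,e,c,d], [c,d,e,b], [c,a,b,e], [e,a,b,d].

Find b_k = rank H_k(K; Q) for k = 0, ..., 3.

b_0 = 1, b_1 = 0, b_2 = 0, b_3 = 1.

K has 5 vertices, 10 edges, 10 triangles, 5 3-simplices.
rank ∂_0 = 0, rank ∂_1 = 4 ⇒ b_0 = 5 − 0 − 4 = 1; all invariant factors of ∂_1 are 1 so no torsion. So H_0 = Z.
rank ∂_1 = 4, rank ∂_2 = 6 ⇒ b_1 = 10 − 4 − 6 = 0; all invariant factors of ∂_2 are 1 so no torsion. So H_1 = 0.
rank ∂_2 = 6, rank ∂_3 = 4 ⇒ b_2 = 10 − 6 − 4 = 0; all invariant factors of ∂_3 are 1 so no torsion. So H_2 = 0.
rank ∂_3 = 4, rank ∂_4 = 0 ⇒ b_3 = 5 − 4 − 0 = 1. So H_3 = Z.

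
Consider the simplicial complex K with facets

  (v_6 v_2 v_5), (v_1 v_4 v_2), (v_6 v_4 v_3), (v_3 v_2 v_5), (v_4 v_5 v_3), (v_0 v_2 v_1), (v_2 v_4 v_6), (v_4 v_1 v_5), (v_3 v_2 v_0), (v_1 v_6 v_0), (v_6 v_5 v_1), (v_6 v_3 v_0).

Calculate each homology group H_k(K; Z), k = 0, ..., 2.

Order the vertices as v_0 < v_1 < v_2 < v_3 < v_4 < v_5 < v_6. Listing each simplex with vertices in this order, K has dimension 2 with simplices:

  0-simplices (7): [v_0], [v_1], [v_2], [v_3], [v_4], [v_5], [v_6]
  1-simplices (18): (18 of them)
  2-simplices (12): (12 of them)

so the chain groups are C_0 ≅ Z^7, C_1 ≅ Z^18, C_2 ≅ Z^12.

∂_1: C_1 → C_0 sends each edge [p,q] (with p < q) to q − p. For instance
  ∂[v_0,v_6] = [v_6] − [v_0].
As a 7×18 matrix over Z this has rank 6, with invariant factors (1,1,1,1,1,1).

The boundary map ∂_2: C_2 → C_1 acts by ∂[p,q,r] = [q,r] − [p,r] + [p,q]. For instance
  ∂[v_0,v_1,v_6] = [v_1,v_6] − [v_0,v_6] + [v_0,v_1],
  ∂[v_1,v_2,v_4] = [v_2,v_4] − [v_1,v_4] + [v_1,v_2].
The 18×12 boundary matrix has rank 12 and Smith normal form diag(1,1,1,1,1,1,1,1,1,1,1,2).

Now H_k = ker ∂_k / im ∂_{k+1}, so:

  H_0: rank C_0 − rank ∂_1 = 7 − 6 = 1, and the invariant factors of ∂_1 are all 1, so H_0 ≅ Z.
  H_1: rank ker ∂_1 − rank ∂_2 = (18 − 6) − 12 = 0, and ∂_2 has invariant factor 2 > 1, so H_1 ≅ Z/2.
  H_2: rank ker ∂_2 − rank ∂_3 = (12 − 12) − 0 = 0, and there is no ∂_3, so H_2 ≅ 0.

As a check, the Euler characteristic is 7 − 18 + 12 = 1, which agrees with 1 − 0 + 0 = 1.
(K is a triangulation of the real projective plane RP^2.)

H_0 ≅ Z,  H_1 ≅ Z/2,  H_2 = 0.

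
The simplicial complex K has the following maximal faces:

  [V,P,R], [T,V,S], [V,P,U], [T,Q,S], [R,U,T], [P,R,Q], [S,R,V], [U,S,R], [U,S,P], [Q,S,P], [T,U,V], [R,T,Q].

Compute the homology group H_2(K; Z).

K has 7 vertices, 18 edges, 12 triangles.
rank ∂_2 = 12, rank ∂_3 = 0 ⇒ b_2 = 12 − 12 − 0 = 0. So H_2 = 0.

H_2 ≅ 0.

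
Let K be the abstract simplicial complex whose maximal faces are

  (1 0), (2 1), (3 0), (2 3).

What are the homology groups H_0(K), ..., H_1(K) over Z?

Order the vertices as 0 < 1 < 2 < 3. Listing each simplex with vertices in this order, K has dimension 1 with simplices:

  0-simplices (4): [0], [1], [2], [3]
  1-simplices (4): [0,1], [0,3], [1,2], [2,3]

so the chain groups are C_0 ≅ Z^4, C_1 ≅ Z^4.

The boundary map ∂_1: C_1 → C_0 maps an edge to its endpoints' difference, ∂[p,q] = q − p.
As a 4×4 matrix over Z this has rank 3, with invariant factors (1,1,1).

Computing H_k = (kernel of ∂_k) / (image of ∂_{k+1}):

  H_0: rank C_0 − rank ∂_1 = 4 − 3 = 1, and the invariant factors of ∂_1 are all 1, so H_0 ≅ Z.
  H_1: rank ker ∂_1 − rank ∂_2 = (4 − 3) − 0 = 1, and there is no ∂_2, so H_1 ≅ Z.

H_0 = Z,  H_1 = Z.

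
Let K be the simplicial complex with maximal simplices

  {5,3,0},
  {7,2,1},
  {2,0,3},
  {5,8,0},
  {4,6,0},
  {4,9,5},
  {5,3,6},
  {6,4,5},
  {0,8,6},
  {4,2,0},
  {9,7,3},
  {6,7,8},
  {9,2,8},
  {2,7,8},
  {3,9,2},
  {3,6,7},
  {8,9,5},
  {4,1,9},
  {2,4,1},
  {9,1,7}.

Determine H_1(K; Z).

H_1 = Z ⊕ Z/2.

We work with the vertex ordering 0 < 1 < 2 < 3 < 4 < 5 < 6 < 7 < 8 < 9. The simplices of K, each written with vertices in increasing order, are:

  0-simplices (10): [0], [1], [2], [3], [4], [5], [6], [7], [8], [9]
  1-simplices (30): (30 of them)
  2-simplices (20): (20 of them)

giving chain groups C_0 ≅ Z^10, C_1 ≅ Z^30, C_2 ≅ Z^20.

Boundary ∂_1: C_1 → C_0 sends each edge [p,q] (with p < q) to q − p. For instance
  ∂[1,9] = [9] − [1].
The resulting 10×30 matrix has rank 9, and its Smith normal form has invariant factors (1,1,1,1,1,1,1,1,1).

∂_2: C_2 → C_1 acts by ∂[p,q,r] = [q,r] − [p,r] + [p,q]. For instance
  ∂[1,7,9] = [7,9] − [1,9] + [1,7],
  ∂[3,5,6] = [5,6] − [3,6] + [3,5].
The 30×20 boundary matrix has rank 20 and Smith normal form diag(1,1,1,1,1,1,1,1,1,1,1,1,1,1,1,1,1,1,1,2).

Now H_k = ker ∂_k / im ∂_{k+1}, so:

  H_1: rank ker ∂_1 − rank ∂_2 = (30 − 9) − 20 = 1, and ∂_2 has invariant factor 2 > 1, so H_1 ≅ Z ⊕ Z/2.

(K is a triangulation of the Klein bottle.)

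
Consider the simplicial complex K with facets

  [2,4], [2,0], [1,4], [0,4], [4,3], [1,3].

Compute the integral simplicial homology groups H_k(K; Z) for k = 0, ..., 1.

H_0 = Z,  H_1 = Z^2.

Order the vertices as 0 < 1 < 2 < 3 < 4. Listing each simplex with vertices in this order, K has dimension 1 with simplices:

  0-simplices (5): [0], [1], [2], [3], [4]
  1-simplices (6): [0,2], [0,4], [1,3], [1,4], [2,4], [3,4]

Hence C_0 ≅ Z^5, C_1 ≅ Z^6.

∂_1: C_1 → C_0 maps an edge to its endpoints' difference, ∂[p,q] = q − p.
This gives a 5×6 integer matrix of rank 4; reducing to Smith normal form yields diagonal entries (1,1,1,1).

Now H_k = ker ∂_k / im ∂_{k+1}, so:

  H_0: rank C_0 − rank ∂_1 = 5 − 4 = 1, and the invariant factors of ∂_1 are all 1, so H_0 ≅ Z.
  H_1: rank ker ∂_1 − rank ∂_2 = (6 − 4) − 0 = 2, and there is no ∂_2, so H_1 ≅ Z^2.

As a check, the Euler characteristic is 5 − 6 = -1, which agrees with 1 − 2 = -1.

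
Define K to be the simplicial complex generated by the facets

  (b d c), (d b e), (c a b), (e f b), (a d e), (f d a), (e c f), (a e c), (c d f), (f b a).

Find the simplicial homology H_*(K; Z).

H_0 ≅ Z,  H_1 ≅ Z/2,  H_2 = 0.

Fix the vertex order a < b < c < d < e < f and write every simplex with vertices in increasing order. Then dim K = 2 and the simplices of K are:

  0-simplices (6): a, b, c, d, e, f
  1-simplices (15): ab, ac, ad, ae, af, bc, bd, be, bf, cd, ce, cf, de, df, ef
  2-simplices (10): abc, abf, ace, ade, adf, bcd, bde, bef, cdf, cef

giving chain groups C_0 ≅ Z^6, C_1 ≅ Z^15, C_2 ≅ Z^10.

Boundary ∂_1: C_1 → C_0 sends each edge [p,q] (with p < q) to q − p. For instance
  ∂ac = c − a.
The resulting 6×15 matrix has rank 5, and its Smith normal form has invariant factors (1,1,1,1,1).

∂_2: C_2 → C_1 maps a triangle to the signed sum of its edges. For instance
  ∂ade = de − ae + ad,
  ∂cef = ef − cf + ce.
As a 15×10 matrix over Z this has rank 10, with invariant factors (1,1,1,1,1,1,1,1,1,2).

From H_k ≅ ker(∂_k) / im(∂_{k+1}) we obtain:

  H_0: rank C_0 − rank ∂_1 = 6 − 5 = 1, and the invariant factors of ∂_1 are all 1, so H_0 ≅ Z.
  H_1: rank ker ∂_1 − rank ∂_2 = (15 − 5) − 10 = 0, and ∂_2 has invariant factor 2 > 1, so H_1 ≅ Z/2.
  H_2: rank ker ∂_2 − rank ∂_3 = (10 − 10) − 0 = 0, and there is no ∂_3, so H_2 ≅ 0.

As a check, the Euler characteristic is 6 − 15 + 10 = 1, which agrees with 1 − 0 + 0 = 1.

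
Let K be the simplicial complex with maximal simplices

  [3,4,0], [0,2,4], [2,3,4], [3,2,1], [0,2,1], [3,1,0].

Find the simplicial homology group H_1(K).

We work with the vertex ordering 0 < 1 < 2 < 3 < 4. The simplices of K, each written with vertices in increasing order, are:

  0-simplices (5): [0], [1], [2], [3], [4]
  1-simplices (9): [0,1], [0,2], [0,3], [0,4], [1,2], [1,3], [2,3], [2,4], [3,4]
  2-simplices (6): [0,1,2], [0,1,3], [0,2,4], [0,3,4], [1,2,3], [2,3,4]

so the chain groups are C_0 ≅ Z^5, C_1 ≅ Z^9, C_2 ≅ Z^6.

The boundary map ∂_1: C_1 → C_0 maps an edge to its endpoints' difference, ∂[p,q] = q − p. For instance
  ∂[2,3] = [3] − [2].
This gives a 5×9 integer matrix of rank 4; reducing to Smith normal form yields diagonal entries (1,1,1,1).

The boundary map ∂_2: C_2 → C_1 acts by ∂[p,q,r] = [q,r] − [p,r] + [p,q]. For instance
  ∂[0,3,4] = [3,4] − [0,4] + [0,3],
  ∂[0,1,2] = [1,2] − [0,2] + [0,1].
As a 9×6 matrix over Z this has rank 5, with invariant factors (1,1,1,1,1).

Computing H_k = (kernel of ∂_k) / (image of ∂_{k+1}):

  H_1: rank ker ∂_1 − rank ∂_2 = (9 − 4) − 5 = 0, and the invariant factors of ∂_2 are all 1, so H_1 ≅ 0.

H_1 ≅ 0.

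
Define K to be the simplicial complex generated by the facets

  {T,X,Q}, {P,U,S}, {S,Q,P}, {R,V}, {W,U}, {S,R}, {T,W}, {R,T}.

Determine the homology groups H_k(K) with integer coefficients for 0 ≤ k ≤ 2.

Take the total order P < Q < R < S < T < U < V < W < X on the vertex set. Then K (dimension 2) consists of the simplices:

  0-simplices (9): P, Q, R, S, T, U, V, W, X
  1-simplices (13): PQ, PS, PU, QS, QT, QX, RS, RT, RV, SU, TW, TX, UW
  2-simplices (3): PQS, PSU, QTX

so the chain groups are C_0 ≅ Z^9, C_1 ≅ Z^13, C_2 ≅ Z^3.

Boundary ∂_1: C_1 → C_0 is given by ∂[p,q] = [q] − [p]. For instance
  ∂QX = X − Q.
The 9×13 boundary matrix has rank 8 and Smith normal form diag(1,1,1,1,1,1,1,1).

Boundary ∂_2: C_2 → C_1 sends each 2-simplex [p,q,r] to [q,r] − [p,r] + [p,q]. For instance
  ∂PSU = SU − PU + PS,
  ∂PQS = QS − PS + PQ.
The 13×3 boundary matrix has rank 3 and Smith normal form diag(1,1,1).

Computing H_k = (kernel of ∂_k) / (image of ∂_{k+1}):

  H_0: rank C_0 − rank ∂_1 = 9 − 8 = 1, and the invariant factors of ∂_1 are all 1, so H_0 = Z.
  H_1: rank ker ∂_1 − rank ∂_2 = (13 − 8) − 3 = 2, and the invariant factors of ∂_2 are all 1, so H_1 = Z^2.
  H_2: rank ker ∂_2 − rank ∂_3 = (3 − 3) − 0 = 0, and there is no ∂_3, so H_2 = 0.

H_0 = Z,  H_1 = Z^2,  H_2 = 0.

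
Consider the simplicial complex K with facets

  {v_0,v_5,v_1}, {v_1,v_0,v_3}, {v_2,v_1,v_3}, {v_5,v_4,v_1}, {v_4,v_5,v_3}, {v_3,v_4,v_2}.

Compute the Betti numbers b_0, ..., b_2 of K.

Take the total order v_0 < v_1 < v_2 < v_3 < v_4 < v_5 on the vertex set. Then K (dimension 2) consists of the simplices:

  0-simplices (6): [v_0], [v_1], [v_2], [v_3], [v_4], [v_5]
  1-simplices (12): [v_0,v_1], [v_0,v_3], [v_0,v_5], [v_1,v_2], [v_1,v_3], [v_1,v_4], [v_1,v_5], [v_2,v_3], [v_2,v_4], [v_3,v_4], [v_3,v_5], [v_4,v_5]
  2-simplices (6): [v_0,v_1,v_3], [v_0,v_1,v_5], [v_1,v_2,v_3], [v_1,v_4,v_5], [v_2,v_3,v_4], [v_3,v_4,v_5]

giving chain groups C_0 ≅ Z^6, C_1 ≅ Z^12, C_2 ≅ Z^6.

Boundary ∂_1: C_1 → C_0 is given by ∂[p,q] = [q] − [p]. For instance
  ∂[v_3,v_5] = [v_5] − [v_3].
The 6×12 boundary matrix has rank 5 and Smith normal form diag(1,1,1,1,1).

Boundary ∂_2: C_2 → C_1 acts by ∂[p,q,r] = [q,r] − [p,r] + [p,q]. For instance
  ∂[v_2,v_3,v_4] = [v_3,v_4] − [v_2,v_4] + [v_2,v_3],
  ∂[v_0,v_1,v_5] = [v_1,v_5] − [v_0,v_5] + [v_0,v_1].
The 12×6 boundary matrix has rank 6 and Smith normal form diag(1,1,1,1,1,1).

Now H_k = ker ∂_k / im ∂_{k+1}, so:

  H_0: rank C_0 − rank ∂_1 = 6 − 5 = 1, and the invariant factors of ∂_1 are all 1, so H_0 = Z.
  H_1: rank ker ∂_1 − rank ∂_2 = (12 − 5) − 6 = 1, and the invariant factors of ∂_2 are all 1, so H_1 = Z.
  H_2: rank ker ∂_2 − rank ∂_3 = (6 − 6) − 0 = 0, and there is no ∂_3, so H_2 = 0.

Hence the Betti numbers are b_0 = 1, b_1 = 1, b_2 = 0.

b_0 = 1, b_1 = 1, b_2 = 0.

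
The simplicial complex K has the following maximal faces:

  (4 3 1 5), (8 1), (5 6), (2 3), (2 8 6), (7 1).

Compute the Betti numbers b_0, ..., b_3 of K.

b_0 = 1, b_1 = 2, b_2 = 0, b_3 = 0.

Fix the vertex order 1 < 2 < 3 < 4 < 5 < 6 < 7 < 8 and write every simplex with vertices in increasing order. Then dim K = 3 and the simplices of K are:

  0-simplices (8): [1], [2], [3], [4], [5], [6], [7], [8]
  1-simplices (13): [1,3], [1,4], [1,5], [1,7], [1,8], [2,3], [2,6], [2,8], [3,4], [3,5], [4,5], [5,6], [6,8]
  2-simplices (5): [1,3,4], [1,3,5], [1,4,5], [2,6,8], [3,4,5]
  3-simplices (1): [1,3,4,5]

Hence C_0 ≅ Z^8, C_1 ≅ Z^13, C_2 ≅ Z^5, C_3 ≅ Z^1.

The boundary map ∂_1: C_1 → C_0 sends each edge [p,q] (with p < q) to q − p.
As a 8×13 matrix over Z this has rank 7, with invariant factors (1,1,1,1,1,1,1).

Boundary ∂_2: C_2 → C_1 acts by ∂[p,q,r] = [q,r] − [p,r] + [p,q]. For instance
  ∂[3,4,5] = [4,5] − [3,5] + [3,4],
  ∂[1,3,5] = [3,5] − [1,5] + [1,3].
This gives a 13×5 integer matrix of rank 4; reducing to Smith normal form yields diagonal entries (1,1,1,1).

∂_3: C_3 → C_2 sends each 3-simplex σ to the alternating sum Σ_i (−1)^i (σ with its i-th vertex removed). For instance
  ∂[1,3,4,5] = [3,4,5] − [1,4,5] + [1,3,5] − [1,3,4].
This gives a 5×1 integer matrix of rank 1; reducing to Smith normal form yields diagonal entries (1).

Computing H_k = (kernel of ∂_k) / (image of ∂_{k+1}):

  H_0: rank C_0 − rank ∂_1 = 8 − 7 = 1, and the invariant factors of ∂_1 are all 1, so H_0 = Z.
  H_1: rank ker ∂_1 − rank ∂_2 = (13 − 7) − 4 = 2, and the invariant factors of ∂_2 are all 1, so H_1 = Z^2.
  H_2: rank ker ∂_2 − rank ∂_3 = (5 − 4) − 1 = 0, and the invariant factors of ∂_3 are all 1, so H_2 = 0.
  H_3: rank ker ∂_3 − rank ∂_4 = (1 − 1) − 0 = 0, and there is no ∂_4, so H_3 = 0.

Hence the Betti numbers are b_0 = 1, b_1 = 2, b_2 = 0, b_3 = 0.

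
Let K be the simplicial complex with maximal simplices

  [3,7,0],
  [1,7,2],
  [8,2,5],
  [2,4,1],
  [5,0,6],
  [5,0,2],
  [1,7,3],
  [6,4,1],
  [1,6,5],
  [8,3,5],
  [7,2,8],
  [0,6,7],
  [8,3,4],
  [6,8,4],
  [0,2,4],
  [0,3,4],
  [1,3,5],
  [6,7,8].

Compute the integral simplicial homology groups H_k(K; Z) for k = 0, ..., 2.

We work with the vertex ordering 0 < 1 < 2 < 3 < 4 < 5 < 6 < 7 < 8. The simplices of K, each written with vertices in increasing order, are:

  0-simplices (9): [0], [1], [2], [3], [4], [5], [6], [7], [8]
  1-simplices (27): (27 of them)
  2-simplices (18): [0,2,4], [0,2,5], [0,3,4], [0,3,7], [0,5,6], [0,6,7], [1,2,4], [1,2,7], [1,3,5], [1,3,7], [1,4,6], [1,5,6], [2,5,8], [2,7,8], [3,4,8], [3,5,8], [4,6,8], [6,7,8]

Hence C_0 ≅ Z^9, C_1 ≅ Z^27, C_2 ≅ Z^18.

Boundary ∂_1: C_1 → C_0 maps an edge to its endpoints' difference, ∂[p,q] = q − p.
This gives a 9×27 integer matrix of rank 8; reducing to Smith normal form yields diagonal entries (1,1,1,1,1,1,1,1).

∂_2: C_2 → C_1 maps a triangle to the signed sum of its edges. For instance
  ∂[1,3,5] = [3,5] − [1,5] + [1,3],
  ∂[1,2,4] = [2,4] − [1,4] + [1,2].
The resulting 27×18 matrix has rank 17, and its Smith normal form has invariant factors (1,1,1,1,1,1,1,1,1,1,1,1,1,1,1,1,1).

Computing H_k = (kernel of ∂_k) / (image of ∂_{k+1}):

  H_0: rank C_0 − rank ∂_1 = 9 − 8 = 1, and the invariant factors of ∂_1 are all 1, so H_0 = Z.
  H_1: rank ker ∂_1 − rank ∂_2 = (27 − 8) − 17 = 2, and the invariant factors of ∂_2 are all 1, so H_1 = Z^2.
  H_2: rank ker ∂_2 − rank ∂_3 = (18 − 17) − 0 = 1, and there is no ∂_3, so H_2 = Z.

H_0 = Z,  H_1 = Z^2,  H_2 = Z.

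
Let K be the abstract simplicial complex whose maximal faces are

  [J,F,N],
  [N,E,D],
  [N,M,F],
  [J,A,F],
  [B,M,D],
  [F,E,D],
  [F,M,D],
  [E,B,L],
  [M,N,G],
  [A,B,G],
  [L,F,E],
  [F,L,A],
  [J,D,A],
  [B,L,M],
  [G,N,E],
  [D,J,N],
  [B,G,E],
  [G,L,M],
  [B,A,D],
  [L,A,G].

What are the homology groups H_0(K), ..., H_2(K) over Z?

Order the vertices as A < B < D < E < F < G < J < L < M < N. Listing each simplex with vertices in this order, K has dimension 2 with simplices:

  0-simplices (10): A, B, D, E, F, G, J, L, M, N
  1-simplices (30): AB, AD, AF, AG, AJ, AL, BD, BE, BG, BL, BM, DE, DF, DJ, DM, DN, EF, EG, EL, EN, FJ, FL, FM, FN, GL, GM, GN, JN, LM, MN
  2-simplices (20): ABD, ABG, ADJ, AFJ, AFL, AGL, BDM, BEG, BEL, BLM, DEF, DEN, DFM, DJN, EFL, EGN, FJN, FMN, GLM, GMN

giving chain groups C_0 ≅ Z^10, C_1 ≅ Z^30, C_2 ≅ Z^20.

∂_1: C_1 → C_0 is given by ∂[p,q] = [q] − [p]. For instance
  ∂AG = G − A.
As a 10×30 matrix over Z this has rank 9, with invariant factors (1,1,1,1,1,1,1,1,1).

∂_2: C_2 → C_1 sends each 2-simplex [p,q,r] to [q,r] − [p,r] + [p,q]. For instance
  ∂DJN = JN − DN + DJ,
  ∂BLM = LM − BM + BL.
This gives a 30×20 integer matrix of rank 20; reducing to Smith normal form yields diagonal entries (1,1,1,1,1,1,1,1,1,1,1,1,1,1,1,1,1,1,1,2).

Computing H_k = (kernel of ∂_k) / (image of ∂_{k+1}):

  H_0: rank C_0 − rank ∂_1 = 10 − 9 = 1, and the invariant factors of ∂_1 are all 1, so H_0 = Z.
  H_1: rank ker ∂_1 − rank ∂_2 = (30 − 9) − 20 = 1, and ∂_2 has invariant factor 2 > 1, so H_1 = Z ⊕ Z/2.
  H_2: rank ker ∂_2 − rank ∂_3 = (20 − 20) − 0 = 0, and there is no ∂_3, so H_2 = 0.

(K is a triangulation of the Klein bottle.)

H_0 ≅ Z,  H_1 ≅ Z ⊕ Z/2,  H_2 = 0.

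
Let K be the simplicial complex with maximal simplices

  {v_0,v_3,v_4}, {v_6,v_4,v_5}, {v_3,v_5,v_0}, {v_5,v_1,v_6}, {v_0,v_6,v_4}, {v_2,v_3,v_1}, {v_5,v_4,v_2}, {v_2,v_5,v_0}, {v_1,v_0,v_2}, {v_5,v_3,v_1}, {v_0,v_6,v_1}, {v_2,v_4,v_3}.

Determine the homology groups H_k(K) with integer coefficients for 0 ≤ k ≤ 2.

Fix the vertex order v_0 < v_1 < v_2 < v_3 < v_4 < v_5 < v_6 and write every simplex with vertices in increasing order. Then dim K = 2 and the simplices of K are:

  0-simplices (7): [v_0], [v_1], [v_2], [v_3], [v_4], [v_5], [v_6]
  1-simplices (18): (18 of them)
  2-simplices (12): (12 of them)

Hence C_0 ≅ Z^7, C_1 ≅ Z^18, C_2 ≅ Z^12.

∂_1: C_1 → C_0 is given by ∂[p,q] = [q] − [p].
The resulting 7×18 matrix has rank 6, and its Smith normal form has invariant factors (1,1,1,1,1,1).

∂_2: C_2 → C_1 sends each 2-simplex [p,q,r] to [q,r] − [p,r] + [p,q]. For instance
  ∂[v_0,v_4,v_6] = [v_4,v_6] − [v_0,v_6] + [v_0,v_4],
  ∂[v_0,v_2,v_5] = [v_2,v_5] − [v_0,v_5] + [v_0,v_2].
As a 18×12 matrix over Z this has rank 12, with invariant factors (1,1,1,1,1,1,1,1,1,1,1,2).

Reading off H_k = ker ∂_k / im ∂_{k+1}:

  H_0: rank C_0 − rank ∂_1 = 7 − 6 = 1, and the invariant factors of ∂_1 are all 1, so H_0 = Z.
  H_1: rank ker ∂_1 − rank ∂_2 = (18 − 6) − 12 = 0, and ∂_2 has invariant factor 2 > 1, so H_1 = Z/2.
  H_2: rank ker ∂_2 − rank ∂_3 = (12 − 12) − 0 = 0, and there is no ∂_3, so H_2 = 0.

As a check, the Euler characteristic is 7 − 18 + 12 = 1, which agrees with 1 − 0 + 0 = 1.

H_0 = Z,  H_1 = Z/2,  H_2 = 0.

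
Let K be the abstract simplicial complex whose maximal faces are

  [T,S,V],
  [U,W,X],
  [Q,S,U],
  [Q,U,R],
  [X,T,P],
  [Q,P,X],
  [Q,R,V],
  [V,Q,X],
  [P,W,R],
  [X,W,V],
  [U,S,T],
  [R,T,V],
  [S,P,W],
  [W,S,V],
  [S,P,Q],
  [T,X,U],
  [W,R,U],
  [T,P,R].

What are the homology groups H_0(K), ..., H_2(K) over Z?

H_0 ≅ Z,  H_1 ≅ Z^2,  H_2 ≅ Z.

Take the total order P < Q < R < S < T < U < V < W < X on the vertex set. Then K (dimension 2) consists of the simplices:

  0-simplices (9): P, Q, R, S, T, U, V, W, X
  1-simplices (27): PQ, PR, PS, PT, PW, PX, QR, QS, QU, QV, QX, RT, RU, RV, RW, ST, SU, SV, SW, TU, TV, TX, UW, UX, VW, VX, WX
  2-simplices (18): PQS, PQX, PRT, PRW, PSW, PTX, QRU, QRV, QSU, QVX, RTV, RUW, STU, STV, SVW, TUX, UWX, VWX

giving chain groups C_0 ≅ Z^9, C_1 ≅ Z^27, C_2 ≅ Z^18.

The boundary map ∂_1: C_1 → C_0 sends each edge [p,q] (with p < q) to q − p. For instance
  ∂QR = R − Q.
The resulting 9×27 matrix has rank 8, and its Smith normal form has invariant factors (1,1,1,1,1,1,1,1).

Boundary ∂_2: C_2 → C_1 maps a triangle to the signed sum of its edges. For instance
  ∂RUW = UW − RW + RU,
  ∂QRV = RV − QV + QR.
This gives a 27×18 integer matrix of rank 17; reducing to Smith normal form yields diagonal entries (1,1,1,1,1,1,1,1,1,1,1,1,1,1,1,1,1).

From H_k ≅ ker(∂_k) / im(∂_{k+1}) we obtain:

  H_0: rank C_0 − rank ∂_1 = 9 − 8 = 1, and the invariant factors of ∂_1 are all 1, so H_0 = Z.
  H_1: rank ker ∂_1 − rank ∂_2 = (27 − 8) − 17 = 2, and the invariant factors of ∂_2 are all 1, so H_1 = Z^2.
  H_2: rank ker ∂_2 − rank ∂_3 = (18 − 17) − 0 = 1, and there is no ∂_3, so H_2 = Z.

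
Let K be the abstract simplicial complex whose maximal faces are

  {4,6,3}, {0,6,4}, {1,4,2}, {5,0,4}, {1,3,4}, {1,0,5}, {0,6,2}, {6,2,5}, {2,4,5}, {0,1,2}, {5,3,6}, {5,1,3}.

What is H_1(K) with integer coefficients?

H_1 = Z/2.

K has 7 vertices, 18 edges, 12 triangles.
rank ∂_1 = 6, rank ∂_2 = 12 ⇒ b_1 = 18 − 6 − 12 = 0; ∂_2 has invariant factor(s) [2] giving torsion. So H_1 = Z/2.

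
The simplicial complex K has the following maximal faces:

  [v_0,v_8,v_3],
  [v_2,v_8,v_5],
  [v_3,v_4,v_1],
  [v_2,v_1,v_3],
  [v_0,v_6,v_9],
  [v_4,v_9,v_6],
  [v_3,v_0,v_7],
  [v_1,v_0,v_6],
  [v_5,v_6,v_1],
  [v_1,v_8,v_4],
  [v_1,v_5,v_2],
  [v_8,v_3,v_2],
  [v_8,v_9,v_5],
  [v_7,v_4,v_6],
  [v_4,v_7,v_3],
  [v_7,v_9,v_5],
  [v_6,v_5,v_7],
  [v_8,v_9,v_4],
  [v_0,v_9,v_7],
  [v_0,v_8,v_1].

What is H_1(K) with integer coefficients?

Take the total order v_0 < v_1 < v_2 < v_3 < v_4 < v_5 < v_6 < v_7 < v_8 < v_9 on the vertex set. Then K (dimension 2) consists of the simplices:

  0-simplices (10): [v_0], [v_1], [v_2], [v_3], [v_4], [v_5], [v_6], [v_7], [v_8], [v_9]
  1-simplices (30): (30 of them)
  2-simplices (20): (20 of them)

so the chain groups are C_0 ≅ Z^10, C_1 ≅ Z^30, C_2 ≅ Z^20.

The boundary map ∂_1: C_1 → C_0 is given by ∂[p,q] = [q] − [p]. For instance
  ∂[v_5,v_9] = [v_9] − [v_5].
This gives a 10×30 integer matrix of rank 9; reducing to Smith normal form yields diagonal entries (1,1,1,1,1,1,1,1,1).

The boundary map ∂_2: C_2 → C_1 acts by ∂[p,q,r] = [q,r] − [p,r] + [p,q]. For instance
  ∂[v_0,v_1,v_8] = [v_1,v_8] − [v_0,v_8] + [v_0,v_1],
  ∂[v_0,v_6,v_9] = [v_6,v_9] − [v_0,v_9] + [v_0,v_6].
The resulting 30×20 matrix has rank 20, and its Smith normal form has invariant factors (1,1,1,1,1,1,1,1,1,1,1,1,1,1,1,1,1,1,1,2).

Computing H_k = (kernel of ∂_k) / (image of ∂_{k+1}):

  H_1: rank ker ∂_1 − rank ∂_2 = (30 − 9) − 20 = 1, and ∂_2 has invariant factor 2 > 1, so H_1 ≅ Z ⊕ Z_2.

(K is a triangulation of the Klein bottle.)

H_1 = Z ⊕ Z_2.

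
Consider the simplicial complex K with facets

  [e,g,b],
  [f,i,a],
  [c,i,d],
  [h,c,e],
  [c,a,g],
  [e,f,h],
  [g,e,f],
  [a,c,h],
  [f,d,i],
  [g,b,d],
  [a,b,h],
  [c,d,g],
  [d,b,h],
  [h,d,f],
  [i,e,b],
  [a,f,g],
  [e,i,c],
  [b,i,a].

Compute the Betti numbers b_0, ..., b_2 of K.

Fix the vertex order a < b < c < d < e < f < g < h < i and write every simplex with vertices in increasing order. Then dim K = 2 and the simplices of K are:

  0-simplices (9): a, b, c, d, e, f, g, h, i
  1-simplices (27): ab, ac, af, ag, ah, ai, bd, be, bg, bh, bi, cd, ce, cg, ch, ci, df, dg, dh, di, ef, eg, eh, ei, fg, fh, fi
  2-simplices (18): abh, abi, acg, ach, afg, afi, bdg, bdh, beg, bei, cdg, cdi, ceh, cei, dfh, dfi, efg, efh

giving chain groups C_0 ≅ Z^9, C_1 ≅ Z^27, C_2 ≅ Z^18.

∂_1: C_1 → C_0 maps an edge to its endpoints' difference, ∂[p,q] = q − p. For instance
  ∂ei = i − e.
The 9×27 boundary matrix has rank 8 and Smith normal form diag(1,1,1,1,1,1,1,1).

∂_2: C_2 → C_1 maps a triangle to the signed sum of its edges. For instance
  ∂cdi = di − ci + cd,
  ∂efg = fg − eg + ef.
This gives a 27×18 integer matrix of rank 17; reducing to Smith normal form yields diagonal entries (1,1,1,1,1,1,1,1,1,1,1,1,1,1,1,1,1).

Reading off H_k = ker ∂_k / im ∂_{k+1}:

  H_0: rank C_0 − rank ∂_1 = 9 − 8 = 1, and the invariant factors of ∂_1 are all 1, so H_0 ≅ Z.
  H_1: rank ker ∂_1 − rank ∂_2 = (27 − 8) − 17 = 2, and the invariant factors of ∂_2 are all 1, so H_1 ≅ Z^2.
  H_2: rank ker ∂_2 − rank ∂_3 = (18 − 17) − 0 = 1, and there is no ∂_3, so H_2 ≅ Z.

Hence the Betti numbers are b_0 = 1, b_1 = 2, b_2 = 1.

b_0 = 1, b_1 = 2, b_2 = 1.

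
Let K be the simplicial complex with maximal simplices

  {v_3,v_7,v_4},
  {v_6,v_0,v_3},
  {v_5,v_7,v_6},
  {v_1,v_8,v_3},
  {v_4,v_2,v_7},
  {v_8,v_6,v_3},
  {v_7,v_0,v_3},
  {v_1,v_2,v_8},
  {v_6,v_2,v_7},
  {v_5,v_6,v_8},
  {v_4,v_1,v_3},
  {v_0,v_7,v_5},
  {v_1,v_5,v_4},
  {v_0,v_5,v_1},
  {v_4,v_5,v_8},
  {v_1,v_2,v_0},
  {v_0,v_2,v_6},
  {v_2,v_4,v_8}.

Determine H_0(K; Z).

H_0 ≅ Z.

Order the vertices as v_0 < v_1 < v_2 < v_3 < v_4 < v_5 < v_6 < v_7 < v_8. Listing each simplex with vertices in this order, K has dimension 2 with simplices:

  0-simplices (9): [v_0], [v_1], [v_2], [v_3], [v_4], [v_5], [v_6], [v_7], [v_8]
  1-simplices (27): (27 of them)
  2-simplices (18): (18 of them)

so the chain groups are C_0 ≅ Z^9, C_1 ≅ Z^27, C_2 ≅ Z^18.

The boundary map ∂_1: C_1 → C_0 is given by ∂[p,q] = [q] − [p]. For instance
  ∂[v_3,v_7] = [v_7] − [v_3].
This gives a 9×27 integer matrix of rank 8; reducing to Smith normal form yields diagonal entries (1,1,1,1,1,1,1,1).

∂_2: C_2 → C_1 maps a triangle to the signed sum of its edges. For instance
  ∂[v_1,v_4,v_5] = [v_4,v_5] − [v_1,v_5] + [v_1,v_4],
  ∂[v_1,v_3,v_8] = [v_3,v_8] − [v_1,v_8] + [v_1,v_3].
The 27×18 boundary matrix has rank 18 and Smith normal form diag(1,1,1,1,1,1,1,1,1,1,1,1,1,1,1,1,1,2).

Now H_k = ker ∂_k / im ∂_{k+1}, so:

  H_0: rank C_0 − rank ∂_1 = 9 − 8 = 1, and the invariant factors of ∂_1 are all 1, so H_0 ≅ Z.

(K is a triangulation of the Klein bottle.)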